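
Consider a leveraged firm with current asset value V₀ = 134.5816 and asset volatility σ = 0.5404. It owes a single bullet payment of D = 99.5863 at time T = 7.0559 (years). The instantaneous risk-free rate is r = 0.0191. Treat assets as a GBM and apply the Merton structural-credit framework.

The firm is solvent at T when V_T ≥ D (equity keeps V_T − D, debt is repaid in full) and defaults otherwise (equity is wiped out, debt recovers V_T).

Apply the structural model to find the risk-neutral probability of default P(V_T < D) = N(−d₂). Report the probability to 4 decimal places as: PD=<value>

Apply the equity-as-call identities (strike 99.5863, horizon 7.0559 years):
d₁ = [ln(V₀/D) + (r + σ²/2)T] / (σ√T)
   = [ln(134.5816/99.5863) + (0.0191 + 0.5·0.5404²)·7.0559] / (0.5404·√7.0559)
   = [0.301146 + 1.165043] / 1.435461 = 1.021406
d₂ = d₁ − σ√T = 1.021406 − 1.435461 = -0.414056
risk-neutral PD = N(−d₂) = N(0.414056) = 0.660583

PD=0.6606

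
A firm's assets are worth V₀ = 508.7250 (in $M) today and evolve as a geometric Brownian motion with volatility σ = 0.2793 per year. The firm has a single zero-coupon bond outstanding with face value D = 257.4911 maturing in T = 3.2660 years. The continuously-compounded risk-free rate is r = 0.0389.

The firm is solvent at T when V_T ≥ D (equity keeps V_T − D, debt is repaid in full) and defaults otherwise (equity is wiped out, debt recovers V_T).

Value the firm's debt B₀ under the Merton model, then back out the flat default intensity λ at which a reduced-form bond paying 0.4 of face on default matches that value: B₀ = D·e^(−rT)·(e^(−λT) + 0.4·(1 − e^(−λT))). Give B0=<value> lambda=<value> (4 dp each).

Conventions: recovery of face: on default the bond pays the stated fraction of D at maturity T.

B0=222.8848 lambda=0.0089

Apply the equity-as-call identities (strike 257.4911, horizon 3.2660 years):
d₁ = [ln(V₀/D) + (r + σ²/2)T] / (σ√T)
   = [ln(508.7250/257.4911) + (0.0389 + 0.5·0.2793²)·3.2660] / (0.2793·√3.2660)
   = [0.680922 + 0.254435] / 0.504753 = 1.853099
d₂ = d₁ − σ√T = 1.853099 − 0.504753 = 1.348346
N(d₁) = 0.968066,  N(d₂) = 0.911226,  e^(−rT) = 0.880692
E₀ = V₀·N(d₁) − D·e^(−rT)·N(d₂)
   = 508.7250·0.968066 − 257.4911·0.880692·0.911226 = 285.840215
B₀ = V₀ − E₀ = 508.7250 − 285.840215 = 222.884785
e^(−λT) = (B₀·e^(rT)/D − 0.4)/(1 − 0.4) = (222.8848·1.135471/257.4911 − 0.4)/0.6 = 0.97144297
λ = −ln(0.97144297)/3.2660 = 0.008871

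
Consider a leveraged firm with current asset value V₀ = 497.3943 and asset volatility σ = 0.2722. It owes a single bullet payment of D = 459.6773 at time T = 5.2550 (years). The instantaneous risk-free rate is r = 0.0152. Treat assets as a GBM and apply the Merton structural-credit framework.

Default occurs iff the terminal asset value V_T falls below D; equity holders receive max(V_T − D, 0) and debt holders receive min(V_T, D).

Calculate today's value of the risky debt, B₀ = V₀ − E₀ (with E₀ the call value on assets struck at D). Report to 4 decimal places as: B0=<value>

B0=344.4863

Work the structural quantities from V₀ = 497.3943 against face 459.6773:
d₁ = [ln(V₀/D) + (r + σ²/2)T] / (σ√T)
   = [ln(497.3943/459.6773) + (0.0152 + 0.5·0.2722²)·5.2550] / (0.2722·√5.2550)
   = [0.078858 + 0.274555] / 0.623985 = 0.566381
d₂ = d₁ − σ√T = 0.566381 − 0.623985 = -0.057605
N(d₁) = 0.714432,  N(d₂) = 0.477032,  e^(−rT) = 0.923231
E₀ = V₀·N(d₁) − D·e^(−rT)·N(d₂)
   = 497.3943·0.714432 − 459.6773·0.923231·0.477032 = 152.907992
B₀ = V₀ − E₀ = 497.3943 − 152.907992 = 344.486308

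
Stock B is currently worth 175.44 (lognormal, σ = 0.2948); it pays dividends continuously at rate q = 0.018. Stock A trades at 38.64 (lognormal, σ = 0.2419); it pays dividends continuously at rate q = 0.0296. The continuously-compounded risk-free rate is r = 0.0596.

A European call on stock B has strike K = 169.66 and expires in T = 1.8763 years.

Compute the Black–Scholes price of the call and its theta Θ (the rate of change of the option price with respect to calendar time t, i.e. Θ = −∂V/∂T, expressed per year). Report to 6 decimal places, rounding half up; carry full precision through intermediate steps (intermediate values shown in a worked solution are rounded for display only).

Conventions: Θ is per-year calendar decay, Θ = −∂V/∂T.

price = 35.619763
Θ = -9.196283

σ√T = 0.2948·√1.8763 = 0.403811
d₁ = (ln(S/K) + (r−q+σ²/2)T) / (σ√T) = (ln(175.44/169.66) + (0.0596−0.018+0.2948²/2)·1.8763) / 0.403811 = (0.033501 + 0.159586) / 0.403811 = 0.478160
d₂ = d₁ − σ√T = 0.478160 − 0.403811 = 0.074349
e^{−rT} = 0.894199
e^{−qT} = 0.966791
N(d₁) = 0.683732,  N(d₂) = 0.529634
Call price V = S·e^{−qT}·N(d₁) − K·e^{−rT}·N(d₂) = 115.970327 − 80.350563 = 35.619763
φ(d₁) = (1/√(2π))·e^{−d₁²/2} = 0.355846
Θ = −S·e^{−qT}·φ(d₁)·σ/(2√T) + q·S·e^{−qT}·N(d₁) − r·K·e^{−rT}·N(d₂) = −6.494855 + 2.087466 − 4.788894 = -9.196283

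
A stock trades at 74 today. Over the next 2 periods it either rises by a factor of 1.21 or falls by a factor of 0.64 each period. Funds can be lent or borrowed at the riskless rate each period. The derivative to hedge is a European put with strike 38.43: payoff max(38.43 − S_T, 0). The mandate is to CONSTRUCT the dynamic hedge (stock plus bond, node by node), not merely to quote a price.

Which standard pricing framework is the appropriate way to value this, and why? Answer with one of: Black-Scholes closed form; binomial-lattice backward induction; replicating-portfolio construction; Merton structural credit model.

framework: replicating-portfolio construction

Key observation: since the answer must list Δ and B at each node of the 1.21/0.64 lattice on 74, the replicating-portfolio method — solving the two-state system at every node — is the one that applies.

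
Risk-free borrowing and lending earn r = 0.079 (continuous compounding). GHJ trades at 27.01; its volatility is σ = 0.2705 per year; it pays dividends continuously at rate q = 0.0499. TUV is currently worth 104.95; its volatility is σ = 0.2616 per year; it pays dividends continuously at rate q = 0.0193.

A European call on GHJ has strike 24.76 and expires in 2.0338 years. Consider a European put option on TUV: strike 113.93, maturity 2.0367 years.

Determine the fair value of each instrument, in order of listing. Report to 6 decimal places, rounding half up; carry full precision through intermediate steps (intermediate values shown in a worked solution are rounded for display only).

[GHJ call K=24.76]
σ√T = 0.2705·√2.0338 = 0.385764
d₁ = (ln(S/K) + (r−q+σ²/2)T) / (σ√T) = (ln(27.01/24.76) + (0.079−0.0499+0.2705²/2)·2.0338) / 0.385764 = (0.086978 + 0.133590) / 0.385764 = 0.571770
d₂ = d₁ − σ√T = 0.571770 − 0.385764 = 0.186006
e^{−rT} = 0.851573
e^{−qT} = 0.903493
N(d₁) = 0.716261,  N(d₂) = 0.573780
price = S·e^{−qT}·N(d₁) − K·e^{−rT}·N(d₂) = 17.479173 − 12.098121 = 5.381052
[TUV put K=113.93]
σ√T = 0.2616·√2.0367 = 0.373337
d₁ = (ln(S/K) + (r−q+σ²/2)T) / (σ√T) = (ln(104.95/113.93) + (0.079−0.0193+0.2616²/2)·2.0367) / 0.373337 = (-0.082100 + 0.191281) / 0.373337 = 0.292446
d₂ = d₁ − σ√T = 0.292446 − 0.373337 = -0.080891
e^{−rT} = 0.851378
e^{−qT} = 0.961454
N(−d₁) = 0.384973,  N(−d₂) = 0.532236
price = K·e^{−rT}·N(−d₂) − S·e^{−qT}·N(−d₁) = 51.625506 − 38.845519 = 12.779987

price(GHJ call K=24.76) = 5.381052
price(TUV put K=113.93) = 12.779987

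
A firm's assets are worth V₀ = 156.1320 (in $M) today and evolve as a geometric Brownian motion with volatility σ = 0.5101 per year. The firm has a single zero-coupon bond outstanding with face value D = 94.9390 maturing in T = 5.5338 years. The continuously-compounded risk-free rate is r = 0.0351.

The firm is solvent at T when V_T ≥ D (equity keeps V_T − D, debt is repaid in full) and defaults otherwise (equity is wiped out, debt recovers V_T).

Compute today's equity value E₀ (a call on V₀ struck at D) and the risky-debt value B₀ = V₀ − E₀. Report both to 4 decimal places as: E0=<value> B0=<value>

With assets at 156.1320 and a single debt payment of 94.9390 at 5.5338 years:
d₁ = [ln(V₀/D) + (r + σ²/2)T] / (σ√T)
   = [ln(156.1320/94.9390) + (0.0351 + 0.5·0.5101²)·5.5338] / (0.5101·√5.5338)
   = [0.497467 + 0.914189] / 1.199961 = 1.176419
d₂ = d₁ − σ√T = 1.176419 − 1.199961 = -0.023542
N(d₁) = 0.880286,  N(d₂) = 0.490609,  e^(−rT) = 0.823463
E₀ = V₀·N(d₁) − D·e^(−rT)·N(d₂)
   = 156.1320·0.880286 − 94.9390·0.823463·0.490609 = 99.085639
B₀ = V₀ − E₀ = 156.1320 − 99.085639 = 57.046361

E0=99.0856 B0=57.0464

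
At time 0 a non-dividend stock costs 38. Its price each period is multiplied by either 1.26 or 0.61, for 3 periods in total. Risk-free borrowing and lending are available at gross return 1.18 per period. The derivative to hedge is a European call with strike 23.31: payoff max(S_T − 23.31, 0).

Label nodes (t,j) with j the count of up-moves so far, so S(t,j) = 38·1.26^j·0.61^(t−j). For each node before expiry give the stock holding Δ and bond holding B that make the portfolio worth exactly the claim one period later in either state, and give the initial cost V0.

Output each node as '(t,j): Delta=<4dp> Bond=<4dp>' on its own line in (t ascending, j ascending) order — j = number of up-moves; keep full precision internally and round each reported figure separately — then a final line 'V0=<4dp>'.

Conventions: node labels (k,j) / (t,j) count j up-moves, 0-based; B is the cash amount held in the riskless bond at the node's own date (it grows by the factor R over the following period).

Since d<R<u, set p* = (R−d)/(u−d) = 0.8769; price each node as the discounted p*-expectation of its children.
Expiry values: V(3,0)=0.0000, V(3,1)=0.0000, V(3,2)=13.4906, V(3,3)=52.7043
  t=2,j=0: stock 14.1398 → up 17.8161 (V=0.0000), down 8.6253 (V=0.0000). Price 0.0000; hedge Δ=0.0000, bond B=0.0000.
  t=2,j=1: stock 29.2068 → up 36.8006 (V=13.4906), down 17.8161 (V=0.0000). Price 10.0256; hedge Δ=0.7106, bond B=-10.7291.
  t=2,j=2: stock 60.3288 → up 76.0143 (V=52.7043), down 36.8006 (V=13.4906). Price 40.5746; hedge Δ=1.0000, bond B=-19.7542.
  t=1,j=0: stock 23.1800 → up 29.2068 (V=10.0256), down 14.1398 (V=0.0000). Price 7.4506; hedge Δ=0.6654, bond B=-7.9734.
  t=1,j=1: stock 47.8800 → up 60.3288 (V=40.5746), down 29.2068 (V=10.0256). Price 31.1989; hedge Δ=0.9816, bond B=-15.7995.
  t=0,j=0: stock 38.0000 → up 47.8800 (V=31.1989), down 23.1800 (V=7.4506). Price 23.9627; hedge Δ=0.9615, bond B=-12.5732.
Sanity check at the root: Δ(0,0)·S0 + B(0,0) reproduces V0 = 23.9627.

(0,0): Delta=0.9615 Bond=-12.5732
(1,0): Delta=0.6654 Bond=-7.9734
(1,1): Delta=0.9816 Bond=-15.7995
(2,0): Delta=0.0000 Bond=0.0000
(2,1): Delta=0.7106 Bond=-10.7291
(2,2): Delta=1.0000 Bond=-19.7542
V0=23.9627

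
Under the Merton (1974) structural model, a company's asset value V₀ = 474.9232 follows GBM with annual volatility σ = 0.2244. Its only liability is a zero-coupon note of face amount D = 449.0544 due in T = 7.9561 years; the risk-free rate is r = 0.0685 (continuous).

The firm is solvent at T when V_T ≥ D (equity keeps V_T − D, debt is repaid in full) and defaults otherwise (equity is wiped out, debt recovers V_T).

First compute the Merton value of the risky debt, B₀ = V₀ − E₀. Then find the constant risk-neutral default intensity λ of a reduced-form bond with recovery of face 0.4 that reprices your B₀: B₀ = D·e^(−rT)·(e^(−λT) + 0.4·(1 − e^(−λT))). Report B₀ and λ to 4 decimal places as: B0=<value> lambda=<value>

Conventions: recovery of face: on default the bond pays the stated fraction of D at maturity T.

Equity is a call on the firm's assets struck at D = 449.0544:
d₁ = [ln(V₀/D) + (r + σ²/2)T] / (σ√T)
   = [ln(474.9232/449.0544) + (0.0685 + 0.5·0.2244²)·7.9561] / (0.2244·√7.9561)
   = [0.056009 + 0.745309] / 0.632955 = 1.265995
d₂ = d₁ − σ√T = 1.265995 − 0.632955 = 0.633040
N(d₁) = 0.897243,  N(d₂) = 0.736646,  e^(−rT) = 0.579846
E₀ = V₀·N(d₁) − D·e^(−rT)·N(d₂)
   = 474.9232·0.897243 − 449.0544·0.579846·0.736646 = 234.311636
B₀ = V₀ − E₀ = 474.9232 − 234.311636 = 240.611564
e^(−λT) = (B₀·e^(rT)/D − 0.4)/(1 − 0.4) = (240.6116·1.724596/449.0544 − 0.4)/0.6 = 0.87345043
λ = −ln(0.87345043)/7.9561 = 0.017006

B0=240.6116 lambda=0.0170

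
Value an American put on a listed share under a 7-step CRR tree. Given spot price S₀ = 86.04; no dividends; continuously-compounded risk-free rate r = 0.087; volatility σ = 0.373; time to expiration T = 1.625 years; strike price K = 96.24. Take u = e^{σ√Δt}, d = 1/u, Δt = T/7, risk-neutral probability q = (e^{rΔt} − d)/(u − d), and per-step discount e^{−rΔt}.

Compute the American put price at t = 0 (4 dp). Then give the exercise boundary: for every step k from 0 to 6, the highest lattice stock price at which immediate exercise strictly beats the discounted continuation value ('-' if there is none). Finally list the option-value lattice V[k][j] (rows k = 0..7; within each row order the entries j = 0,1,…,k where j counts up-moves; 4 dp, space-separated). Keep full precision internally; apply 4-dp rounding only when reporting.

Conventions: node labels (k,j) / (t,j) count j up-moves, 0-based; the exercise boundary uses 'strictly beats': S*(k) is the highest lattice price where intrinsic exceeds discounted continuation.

Δt=0.23214  u=1.19688  d=0.83551  q=0.51165  discount=0.98001
step 7 (expiry): payoffs max(K−S,0) = 71.7858 61.2090 46.0576 24.3529 0.0000 0.0000 0.0000 0.0000
step 6: (k=6,j=0): S=29.2686, K−S=66.9714, hold=65.0471 ⇒ V=66.9714 exercise | (k=6,j=1): S=41.9278, K−S=54.3122, hold=52.3880 ⇒ V=54.3122 exercise | (k=6,j=2): S=60.0622, K−S=36.1778, hold=34.2536 ⇒ V=36.1778 exercise | (k=6,j=3): S=86.0400, K−S=10.2000, hold=11.6550 ⇒ V=11.6550 continue | (k=6,j=4): S=123.2536, K−S=0.0000, hold=0.0000 ⇒ V=0.0000 continue | (k=6,j=5): S=176.5627, K−S=0.0000, hold=0.0000 ⇒ V=0.0000 continue | (k=6,j=6): S=252.9287, K−S=0.0000, hold=0.0000 ⇒ V=0.0000 continue  boundary S*=60.0622
step 5: (k=5,j=0): S=35.0310, K−S=61.2090, hold=59.2848 ⇒ V=61.2090 exercise | (k=5,j=1): S=50.1824, K−S=46.0576, hold=44.1334 ⇒ V=46.0576 exercise | (k=5,j=2): S=71.8871, K−S=24.3529, hold=23.1583 ⇒ V=24.3529 exercise | (k=5,j=3): S=102.9793, K−S=0.0000, hold=5.5779 ⇒ V=5.5779 continue | (k=5,j=4): S=147.5194, K−S=0.0000, hold=0.0000 ⇒ V=0.0000 continue | (k=5,j=5): S=211.3238, K−S=0.0000, hold=0.0000 ⇒ V=0.0000 continue  boundary S*=71.8871
step 4: (k=4,j=0): S=41.9278, K−S=54.3122, hold=52.3880 ⇒ V=54.3122 exercise | (k=4,j=1): S=60.0622, K−S=36.1778, hold=34.2536 ⇒ V=36.1778 exercise | (k=4,j=2): S=86.0400, K−S=10.2000, hold=14.4519 ⇒ V=14.4519 continue | (k=4,j=3): S=123.2536, K−S=0.0000, hold=2.6695 ⇒ V=2.6695 continue | (k=4,j=4): S=176.5627, K−S=0.0000, hold=0.0000 ⇒ V=0.0000 continue  boundary S*=60.0622
step 3: (k=3,j=0): S=50.1824, K−S=46.0576, hold=44.1334 ⇒ V=46.0576 exercise | (k=3,j=1): S=71.8871, K−S=24.3529, hold=24.5607 ⇒ V=24.5607 continue | (k=3,j=2): S=102.9793, K−S=0.0000, hold=8.2551 ⇒ V=8.2551 continue | (k=3,j=3): S=147.5194, K−S=0.0000, hold=1.2776 ⇒ V=1.2776 continue  boundary S*=50.1824
step 2: (k=2,j=0): S=60.0622, K−S=36.1778, hold=34.3578 ⇒ V=36.1778 exercise | (k=2,j=1): S=86.0400, K−S=10.2000, hold=15.8937 ⇒ V=15.8937 continue | (k=2,j=2): S=123.2536, K−S=0.0000, hold=4.5914 ⇒ V=4.5914 continue  boundary S*=60.0622
step 1: (k=1,j=0): S=71.8871, K−S=24.3529, hold=25.2836 ⇒ V=25.2836 continue | (k=1,j=1): S=102.9793, K−S=0.0000, hold=9.9087 ⇒ V=9.9087 continue  boundary S*=-
step 0: (k=0,j=0): S=86.0400, K−S=10.2000, hold=17.0689 ⇒ V=17.0689 continue  boundary S*=-

price = 17.0689
boundary = - - 60.0622 50.1824 60.0622 71.8871 60.0622
tree:
17.0689
25.2836 9.9087
36.1778 15.8937 4.5914
46.0576 24.5607 8.2551 1.2776
54.3122 36.1778 14.4519 2.6695 0.0000
61.2090 46.0576 24.3529 5.5779 0.0000 0.0000
66.9714 54.3122 36.1778 11.6550 0.0000 0.0000 0.0000
71.7858 61.2090 46.0576 24.3529 0.0000 0.0000 0.0000 0.0000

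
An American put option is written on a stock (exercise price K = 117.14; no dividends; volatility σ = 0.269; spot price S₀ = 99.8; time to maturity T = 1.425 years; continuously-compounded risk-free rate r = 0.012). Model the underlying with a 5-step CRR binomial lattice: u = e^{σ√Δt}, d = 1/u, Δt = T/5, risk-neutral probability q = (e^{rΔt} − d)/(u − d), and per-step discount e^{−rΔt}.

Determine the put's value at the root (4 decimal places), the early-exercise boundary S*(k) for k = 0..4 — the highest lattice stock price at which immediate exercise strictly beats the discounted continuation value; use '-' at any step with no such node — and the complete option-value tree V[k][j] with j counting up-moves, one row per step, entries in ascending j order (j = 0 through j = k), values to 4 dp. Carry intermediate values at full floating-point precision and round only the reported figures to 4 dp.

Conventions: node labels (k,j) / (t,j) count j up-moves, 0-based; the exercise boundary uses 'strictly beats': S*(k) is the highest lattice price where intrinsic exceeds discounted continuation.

Δt=0.28500  u=1.15443  d=0.86623  q=0.47605  discount=0.99659
step 5 (expiry): payoffs max(K−S,0) = 68.4665 52.2724 30.6904 1.9279 0.0000 0.0000
step 4: (k=4,j=0): S=56.1901, K−S=60.9499, hold=60.5499 ⇒ V=60.9499 exercise | (k=4,j=1): S=74.8851, K−S=42.2549, hold=41.8550 ⇒ V=42.2549 exercise | (k=4,j=2): S=99.8000, K−S=17.3400, hold=16.9401 ⇒ V=17.3400 exercise | (k=4,j=3): S=133.0043, K−S=0.0000, hold=1.0067 ⇒ V=1.0067 continue | (k=4,j=4): S=177.2560, K−S=0.0000, hold=0.0000 ⇒ V=0.0000 continue  boundary S*=99.8000
step 3: (k=3,j=0): S=64.8676, K−S=52.2724, hold=51.8725 ⇒ V=52.2724 exercise | (k=3,j=1): S=86.4496, K−S=30.6904, hold=30.2905 ⇒ V=30.6904 exercise | (k=3,j=2): S=115.2121, K−S=1.9279, hold=9.5319 ⇒ V=9.5319 continue | (k=3,j=3): S=153.5442, K−S=0.0000, hold=0.5256 ⇒ V=0.5256 continue  boundary S*=86.4496
step 2: (k=2,j=0): S=74.8851, K−S=42.2549, hold=41.8550 ⇒ V=42.2549 exercise | (k=2,j=1): S=99.8000, K−S=17.3400, hold=20.5476 ⇒ V=20.5476 continue | (k=2,j=2): S=133.0043, K−S=0.0000, hold=5.2266 ⇒ V=5.2266 continue  boundary S*=74.8851
step 1: (k=1,j=0): S=86.4496, K−S=30.6904, hold=31.8122 ⇒ V=31.8122 continue | (k=1,j=1): S=115.2121, K−S=1.9279, hold=13.2088 ⇒ V=13.2088 continue  boundary S*=-
step 0: (k=0,j=0): S=99.8000, K−S=17.3400, hold=22.8778 ⇒ V=22.8778 continue  boundary S*=-

price = 22.8778
boundary = - - 74.8851 86.4496 99.8000
tree:
22.8778
31.8122 13.2088
42.2549 20.5476 5.2266
52.2724 30.6904 9.5319 0.5256
60.9499 42.2549 17.3400 1.0067 0.0000
68.4665 52.2724 30.6904 1.9279 0.0000 0.0000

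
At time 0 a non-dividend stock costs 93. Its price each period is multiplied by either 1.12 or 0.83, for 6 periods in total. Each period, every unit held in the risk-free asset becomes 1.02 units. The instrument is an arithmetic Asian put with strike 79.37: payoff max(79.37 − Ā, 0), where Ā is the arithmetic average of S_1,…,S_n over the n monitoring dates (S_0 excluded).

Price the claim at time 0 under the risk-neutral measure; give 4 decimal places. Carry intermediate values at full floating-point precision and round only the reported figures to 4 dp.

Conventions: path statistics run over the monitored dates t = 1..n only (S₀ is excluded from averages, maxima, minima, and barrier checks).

price = 1.6281

No-arbitrage gives p* = (R−d)/(u−d) = 0.6552: enumerate every path, weight its payoff by its p*-probability, and discount by R^6.
Enumerate all 2^6 = 64 price paths (U = up ×1.12, D = down ×0.83); each path with k up-moves has probability p*^k·(1−p*)^(6−k).
DDDDDD: Ā=50.9348, payoff=28.4352, prob=0.001681
UDDDDD: Ā=68.7313, payoff=10.6387, prob=0.003194
DUDDDD: Ā=64.2363, payoff=15.1337, prob=0.003194
UUDDDD: Ā=86.6803, payoff=0.0000, prob=0.006069
DDUDDD: Ā=60.5054, payoff=18.8646, prob=0.003194
UDUDDD: Ā=81.6459, payoff=0.0000, prob=0.006069
DUUDDD: Ā=77.1509, payoff=2.2191, prob=0.006069
UUUDDD: Ā=104.1072, payoff=0.0000, prob=0.011531
DDDUDD: Ā=57.4088, payoff=21.9612, prob=0.003194
UDDUDD: Ā=77.4673, payoff=1.9027, prob=0.006069
DUDUDD: Ā=72.9723, payoff=6.3977, prob=0.006069
UUDUDD: Ā=98.4687, payoff=0.0000, prob=0.011531
DDUUDD: Ā=69.2415, payoff=10.1285, prob=0.006069
UDUUDD: Ā=93.4343, payoff=0.0000, prob=0.011531
DUUUDD: Ā=88.9393, payoff=0.0000, prob=0.011531
UUUUDD: Ā=120.0144, payoff=0.0000, prob=0.021909
DDDDUD: Ā=54.8386, payoff=24.5314, prob=0.003194
UDDDUD: Ā=73.9991, payoff=5.3709, prob=0.006069
DUDDUD: Ā=69.5041, payoff=9.8659, prob=0.006069
UUDDUD: Ā=93.7887, payoff=0.0000, prob=0.011531
DDUDUD: Ā=65.7733, payoff=13.5967, prob=0.006069
UDUDUD: Ā=88.7543, payoff=0.0000, prob=0.011531
DUUDUD: Ā=84.2593, payoff=0.0000, prob=0.011531
UUUDUD: Ā=113.6993, payoff=0.0000, prob=0.021909
DDDUUD: Ā=62.6767, payoff=16.6933, prob=0.006069
UDDUUD: Ā=84.5757, payoff=0.0000, prob=0.011531
DUDUUD: Ā=80.0807, payoff=0.0000, prob=0.011531
UUDUUD: Ā=108.0607, payoff=0.0000, prob=0.021909
DDUUUD: Ā=76.3499, payoff=3.0201, prob=0.011531
UDUUUD: Ā=103.0263, payoff=0.0000, prob=0.021909
DUUUUD: Ā=98.5313, payoff=0.0000, prob=0.021909
UUUUUD: Ā=132.9580, payoff=0.0000, prob=0.041627
DDDDDU: Ā=52.7054, payoff=26.6646, prob=0.003194
UDDDDU: Ā=71.1205, payoff=8.2495, prob=0.006069
DUDDDU: Ā=66.6255, payoff=12.7445, prob=0.006069
UUDDDU: Ā=89.9043, payoff=0.0000, prob=0.011531
DDUDDU: Ā=62.8947, payoff=16.4753, prob=0.006069
UDUDDU: Ā=84.8699, payoff=0.0000, prob=0.011531
DUUDDU: Ā=80.3749, payoff=0.0000, prob=0.011531
UUUDDU: Ā=108.4577, payoff=0.0000, prob=0.021909
DDDUDU: Ā=59.7981, payoff=19.5719, prob=0.006069
UDDUDU: Ā=80.6913, payoff=0.0000, prob=0.011531
DUDUDU: Ā=76.1963, payoff=3.1737, prob=0.011531
UUDUDU: Ā=102.8192, payoff=0.0000, prob=0.021909
DDUUDU: Ā=72.4655, payoff=6.9045, prob=0.011531
UDUUDU: Ā=97.7848, payoff=0.0000, prob=0.021909
DUUUDU: Ā=93.2898, payoff=0.0000, prob=0.021909
UUUUDU: Ā=125.8850, payoff=0.0000, prob=0.041627
DDDDUU: Ā=57.2279, payoff=22.1421, prob=0.006069
UDDDUU: Ā=77.2231, payoff=2.1469, prob=0.011531
DUDDUU: Ā=72.7281, payoff=6.6419, prob=0.011531
UUDDUU: Ā=98.1392, payoff=0.0000, prob=0.021909
DDUDUU: Ā=68.9973, payoff=10.3727, prob=0.011531
UDUDUU: Ā=93.1048, payoff=0.0000, prob=0.021909
DUUDUU: Ā=88.6098, payoff=0.0000, prob=0.021909
UUUDUU: Ā=119.5698, payoff=0.0000, prob=0.041627
DDDUUU: Ā=65.9007, payoff=13.4693, prob=0.011531
UDDUUU: Ā=88.9262, payoff=0.0000, prob=0.021909
DUDUUU: Ā=84.4312, payoff=0.0000, prob=0.021909
UUDUUU: Ā=113.9313, payoff=0.0000, prob=0.041627
DDUUUU: Ā=80.7004, payoff=0.0000, prob=0.021909
UDUUUU: Ā=108.8969, payoff=0.0000, prob=0.041627
DUUUUU: Ā=104.4019, payoff=0.0000, prob=0.041627
UUUUUU: Ā=140.8797, payoff=0.0000, prob=0.079092
Price = Σ prob·payoff / R^6 = 1.833558 / 1.126162 = 1.6281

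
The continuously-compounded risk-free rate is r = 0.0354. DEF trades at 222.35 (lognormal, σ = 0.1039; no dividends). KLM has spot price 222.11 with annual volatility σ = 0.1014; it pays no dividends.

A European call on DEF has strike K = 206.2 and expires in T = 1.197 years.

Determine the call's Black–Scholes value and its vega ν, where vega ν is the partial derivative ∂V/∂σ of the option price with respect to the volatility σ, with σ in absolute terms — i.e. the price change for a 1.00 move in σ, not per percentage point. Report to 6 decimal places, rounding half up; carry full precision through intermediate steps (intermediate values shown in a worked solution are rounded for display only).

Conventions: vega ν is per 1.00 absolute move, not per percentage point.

price = 26.555599
ν = 53.407392

σ√T = 0.1039·√1.197 = 0.113674
d₁ = (ln(S/K) + (r+σ²/2)T) / (σ√T) = (ln(222.35/206.2) + (0.0354+0.1039²/2)·1.197) / 0.113674 = (0.075406 + 0.048835) / 0.113674 = 1.092954
d₂ = d₁ − σ√T = 1.092954 − 0.113674 = 0.979280
e^{−rT} = 0.958511
N(d₁) = 0.862793,  N(d₂) = 0.836279
Call price V = S·N(d₁) − K·e^{−rT}·N(d₂) = 191.842025 − 165.286426 = 26.555599
φ(d₁) = (1/√(2π))·e^{−d₁²/2} = 0.219542
ν = S·φ(d₁)·√T = 53.407392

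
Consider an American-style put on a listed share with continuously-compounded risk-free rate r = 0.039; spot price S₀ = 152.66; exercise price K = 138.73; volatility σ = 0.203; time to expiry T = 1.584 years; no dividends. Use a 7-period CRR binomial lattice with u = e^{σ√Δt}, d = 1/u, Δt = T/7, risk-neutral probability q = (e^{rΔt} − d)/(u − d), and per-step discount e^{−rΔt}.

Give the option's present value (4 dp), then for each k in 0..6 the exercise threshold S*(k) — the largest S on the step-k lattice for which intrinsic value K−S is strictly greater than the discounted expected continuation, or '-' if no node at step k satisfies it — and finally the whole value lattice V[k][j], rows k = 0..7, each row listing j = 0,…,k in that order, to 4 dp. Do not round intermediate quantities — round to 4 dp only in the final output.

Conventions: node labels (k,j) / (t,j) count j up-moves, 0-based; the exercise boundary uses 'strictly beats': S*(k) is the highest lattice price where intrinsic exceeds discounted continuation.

price = 6.1069
boundary = - - - 114.2644 103.7463 114.2644 125.8488
tree:
6.1069
10.0469 2.5986
16.0025 4.7574 0.6635
24.4656 8.5155 1.3929 0.0062
34.9837 14.7725 2.9237 0.0130 0.0000
44.5335 24.4656 6.1369 0.0275 0.0000 0.0000
53.2043 34.9837 12.8812 0.0580 0.0000 0.0000 0.0000
61.0770 44.5335 24.4656 0.1224 0.0000 0.0000 0.0000 0.0000

params: Δt=0.22629 u=1.10138 d=0.90795 q=0.52170 e^(-rΔt)=0.99121
t_7 payoffs: 61.0770 44.5335 24.4656 0.1224 0.0000 0.0000 0.0000 0.0000
t_6: node(6,0) S=85.5257 payoff=53.2043 vs cont=51.9854 → 53.2043 [stop]  node(6,1) S=103.7463 payoff=34.9837 vs cont=33.7647 → 34.9837 [stop]  node(6,2) S=125.8488 payoff=12.8812 vs cont=11.6623 → 12.8812 [stop]  node(6,3) S=152.6600 payoff=0.0000 vs cont=0.0580 → 0.0580 [wait]  node(6,4) S=185.1832 payoff=0.0000 vs cont=0.0000 → 0.0000 [wait]  node(6,5) S=224.6352 payoff=0.0000 vs cont=0.0000 → 0.0000 [wait]  node(6,6) S=272.4921 payoff=0.0000 vs cont=0.0000 → 0.0000 [wait]  ⇒ S*(6)=125.8488
t_5: node(5,0) S=94.1965 payoff=44.5335 vs cont=43.3146 → 44.5335 [stop]  node(5,1) S=114.2644 payoff=24.4656 vs cont=23.2467 → 24.4656 [stop]  node(5,2) S=138.6076 payoff=0.1224 vs cont=6.1369 → 6.1369 [wait]  node(5,3) S=168.1370 payoff=0.0000 vs cont=0.0275 → 0.0275 [wait]  node(5,4) S=203.9575 payoff=0.0000 vs cont=0.0000 → 0.0000 [wait]  node(5,5) S=247.4092 payoff=0.0000 vs cont=0.0000 → 0.0000 [wait]  ⇒ S*(5)=114.2644
t_4: node(4,0) S=103.7463 payoff=34.9837 vs cont=33.7647 → 34.9837 [stop]  node(4,1) S=125.8488 payoff=12.8812 vs cont=14.7725 → 14.7725 [wait]  node(4,2) S=152.6600 payoff=0.0000 vs cont=2.9237 → 2.9237 [wait]  node(4,3) S=185.1832 payoff=0.0000 vs cont=0.0130 → 0.0130 [wait]  node(4,4) S=224.6352 payoff=0.0000 vs cont=0.0000 → 0.0000 [wait]  ⇒ S*(4)=103.7463
t_3: node(3,0) S=114.2644 payoff=24.4656 vs cont=24.2247 → 24.4656 [stop]  node(3,1) S=138.6076 payoff=0.1224 vs cont=8.5155 → 8.5155 [wait]  node(3,2) S=168.1370 payoff=0.0000 vs cont=1.3929 → 1.3929 [wait]  node(3,3) S=203.9575 payoff=0.0000 vs cont=0.0062 → 0.0062 [wait]  ⇒ S*(3)=114.2644
t_2: node(2,0) S=125.8488 payoff=12.8812 vs cont=16.0025 → 16.0025 [wait]  node(2,1) S=152.6600 payoff=0.0000 vs cont=4.7574 → 4.7574 [wait]  node(2,2) S=185.1832 payoff=0.0000 vs cont=0.6635 → 0.6635 [wait]  ⇒ S*(2)=-
t_1: node(1,0) S=138.6076 payoff=0.1224 vs cont=10.0469 → 10.0469 [wait]  node(1,1) S=168.1370 payoff=0.0000 vs cont=2.5986 → 2.5986 [wait]  ⇒ S*(1)=-
t_0: node(0,0) S=152.6600 payoff=0.0000 vs cont=6.1069 → 6.1069 [wait]  ⇒ S*(0)=-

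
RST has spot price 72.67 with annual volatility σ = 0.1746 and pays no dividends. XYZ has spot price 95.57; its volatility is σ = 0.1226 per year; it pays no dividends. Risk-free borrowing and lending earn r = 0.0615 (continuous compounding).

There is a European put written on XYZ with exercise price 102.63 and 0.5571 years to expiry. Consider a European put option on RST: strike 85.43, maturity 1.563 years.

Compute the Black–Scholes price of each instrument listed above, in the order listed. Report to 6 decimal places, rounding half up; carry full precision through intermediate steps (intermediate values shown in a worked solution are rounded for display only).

price(XYZ put K=102.63) = 5.641561
price(RST put K=85.43) = 9.287028

[XYZ put K=102.63]
σ√T = 0.1226·√0.5571 = 0.091508
d₁ = (ln(S/K) + (r+σ²/2)T) / (σ√T) = (ln(95.57/102.63) + (0.0615+0.1226²/2)·0.5571) / 0.091508 = (-0.071271 + 0.038448) / 0.091508 = -0.358690
d₂ = d₁ − σ√T = -0.358690 − 0.091508 = -0.450198
e^{−rT} = 0.966319
N(−d₁) = 0.640087,  N(−d₂) = 0.673716
price = K·e^{−rT}·N(−d₂) − S·N(−d₁) = 66.814629 − 61.173068 = 5.641561
[RST put K=85.43]
σ√T = 0.1746·√1.563 = 0.218285
d₁ = (ln(S/K) + (r+σ²/2)T) / (σ√T) = (ln(72.67/85.43) + (0.0615+0.1746²/2)·1.563) / 0.218285 = (-0.161769 + 0.119949) / 0.218285 = -0.191585
d₂ = d₁ − σ√T = -0.191585 − 0.218285 = -0.409870
e^{−rT} = 0.908351
N(−d₁) = 0.575966,  N(−d₂) = 0.659049
price = K·e^{−rT}·N(−d₂) − S·N(−d₁) = 51.142492 − 41.855464 = 9.287028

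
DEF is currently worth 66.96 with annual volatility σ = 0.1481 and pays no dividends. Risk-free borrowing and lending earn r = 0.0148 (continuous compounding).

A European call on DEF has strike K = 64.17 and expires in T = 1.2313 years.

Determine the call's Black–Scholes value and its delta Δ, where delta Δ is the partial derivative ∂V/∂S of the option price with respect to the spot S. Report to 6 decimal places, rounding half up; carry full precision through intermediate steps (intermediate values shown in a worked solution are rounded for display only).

σ√T = 0.1481·√1.2313 = 0.164338
d₁ = (ln(S/K) + (r+σ²/2)T) / (σ√T) = (ln(66.96/64.17) + (0.0148+0.1481²/2)·1.2313) / 0.164338 = (0.042560 + 0.031727) / 0.164338 = 0.452035
d₂ = d₁ − σ√T = 0.452035 − 0.164338 = 0.287697
e^{−rT} = 0.981942
N(d₁) = 0.674378,  N(d₂) = 0.613211
Call price V = S·N(d₁) − K·e^{−rT}·N(d₂) = 45.156348 − 38.639141 = 6.517207
Δ = N(d₁) = 0.674378

price = 6.517207
Δ = 0.674378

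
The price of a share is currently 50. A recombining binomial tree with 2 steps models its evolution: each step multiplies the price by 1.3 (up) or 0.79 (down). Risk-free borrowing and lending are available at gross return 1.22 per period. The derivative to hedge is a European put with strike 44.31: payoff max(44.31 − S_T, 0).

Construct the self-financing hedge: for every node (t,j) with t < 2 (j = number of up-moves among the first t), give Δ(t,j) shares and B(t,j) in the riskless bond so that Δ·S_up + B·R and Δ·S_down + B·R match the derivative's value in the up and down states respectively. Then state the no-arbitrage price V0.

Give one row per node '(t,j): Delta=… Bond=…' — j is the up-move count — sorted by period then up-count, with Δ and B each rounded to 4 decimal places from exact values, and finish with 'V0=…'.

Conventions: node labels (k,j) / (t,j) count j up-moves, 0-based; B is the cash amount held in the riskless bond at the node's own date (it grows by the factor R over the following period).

Under the risk-neutral measure, an up-move has probability p* = (R−d)/(u−d) = 0.8431 and values discount at R = 1.22.
Payoffs at expiry: V(2,0)=13.1050, V(2,1)=0.0000, V(2,2)=0.0000
(1,0): S=39.5000. Δ = (V_up−V_dn)/(S_up−S_dn) = (0.0000−13.1050)/(51.3500−31.2050) = -0.6505. V = [p*·0.0000 + (1−p*)·13.1050]/1.22 = 1.6850. B = V − Δ·S = 27.3811.
(1,1): S=65.0000. Δ = (V_up−V_dn)/(S_up−S_dn) = (0.0000−0.0000)/(84.5000−51.3500) = 0.0000. V = [p*·0.0000 + (1−p*)·0.0000]/1.22 = 0.0000. B = V − Δ·S = 0.0000.
(0,0): S=50.0000. Δ = (V_up−V_dn)/(S_up−S_dn) = (0.0000−1.6850)/(65.0000−39.5000) = -0.0661. V = [p*·0.0000 + (1−p*)·1.6850]/1.22 = 0.2166. B = V − Δ·S = 3.5205.
Sanity check at the root: Δ(0,0)·S0 + B(0,0) reproduces V0 = 0.2166.

(0,0): Delta=-0.0661 Bond=3.5205
(1,0): Delta=-0.6505 Bond=27.3811
(1,1): Delta=0.0000 Bond=0.0000
V0=0.2166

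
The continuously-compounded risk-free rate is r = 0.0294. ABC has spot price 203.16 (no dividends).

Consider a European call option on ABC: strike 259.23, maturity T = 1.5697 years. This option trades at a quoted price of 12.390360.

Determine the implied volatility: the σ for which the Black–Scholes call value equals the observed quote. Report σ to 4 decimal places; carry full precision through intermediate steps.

sigma = 0.2631

At σ = 0.2631 the Black–Scholes value reproduces the quote:
σ√T = 0.2631·√1.5697 = 0.329632
d₁ = (ln(S/K) + (r+σ²/2)T) / (σ√T) = (ln(203.16/259.23) + (0.0294+0.2631²/2)·1.5697) / 0.329632 = (-0.243722 + 0.100478) / 0.329632 = -0.434558
d₂ = d₁ − σ√T = -0.434558 − 0.329632 = -0.764190
e^{−rT} = 0.954899
N(d₁) = 0.331942,  N(d₂) = 0.222377
V = S·N(d₁) − K·e^{−rT}·N(d₂) = 67.437280 − 55.046920 = 12.390360 (equal to the quote); since ∂V/∂σ > 0 for all σ, the implied volatility is unique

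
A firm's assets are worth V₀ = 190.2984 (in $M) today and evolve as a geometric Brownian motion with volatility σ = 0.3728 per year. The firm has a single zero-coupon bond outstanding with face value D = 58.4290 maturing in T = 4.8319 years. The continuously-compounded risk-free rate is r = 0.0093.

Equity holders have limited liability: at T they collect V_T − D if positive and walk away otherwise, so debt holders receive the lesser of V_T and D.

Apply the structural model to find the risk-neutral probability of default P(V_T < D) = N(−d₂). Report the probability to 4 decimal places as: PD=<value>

With assets at 190.2984 and a single debt payment of 58.4290 at 4.8319 years:
d₁ = [ln(V₀/D) + (r + σ²/2)T] / (σ√T)
   = [ln(190.2984/58.4290) + (0.0093 + 0.5·0.3728²)·4.8319] / (0.3728·√4.8319)
   = [1.180781 + 0.380705] / 0.819473 = 1.905475
d₂ = d₁ − σ√T = 1.905475 − 0.819473 = 1.086001
risk-neutral PD = N(−d₂) = N(-1.086001) = 0.138739

PD=0.1387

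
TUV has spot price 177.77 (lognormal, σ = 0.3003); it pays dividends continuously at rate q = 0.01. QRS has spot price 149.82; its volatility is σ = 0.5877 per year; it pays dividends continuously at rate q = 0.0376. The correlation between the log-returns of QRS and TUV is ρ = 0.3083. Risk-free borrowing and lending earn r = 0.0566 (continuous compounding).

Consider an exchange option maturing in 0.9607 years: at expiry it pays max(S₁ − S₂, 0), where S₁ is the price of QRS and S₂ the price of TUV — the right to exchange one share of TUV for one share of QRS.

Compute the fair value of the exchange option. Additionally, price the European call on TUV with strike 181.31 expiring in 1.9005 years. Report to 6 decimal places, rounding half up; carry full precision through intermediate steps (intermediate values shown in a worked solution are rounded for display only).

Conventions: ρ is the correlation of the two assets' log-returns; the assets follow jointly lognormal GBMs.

exchange price = 21.692476
price(TUV call K=181.31) = 33.829524

σ_eff = √(σ₁² + σ₂² − 2ρσ₁σ₂) = √(0.5877² + 0.3003² − 2·0.3083·0.5877·0.3003) = 0.571620
d₁ = (ln(S₁/S₂) + (q₂ − q₁ + σ_eff²/2)T) / (σ_eff√T) = (ln(149.82/177.77) + (0.01 − 0.0376 + 0.163375)·0.9607) / 0.560276 = -0.072495
d₂ = d₁ − σ_eff√T = -0.072495 − 0.560276 = -0.632770
N(d₁) = 0.471104,  N(d₂) = 0.263442
V = S₁·e^{−q₁T}·N(d₁) − S₂·e^{−q₂T}·N(d₂) = 68.076774 − 46.384298 = 21.692476
[vanilla: TUV call K=181.31]
σ√T = 0.3003·√1.9005 = 0.413989
d₁ = (ln(S/K) + (r−q+σ²/2)T) / (σ√T) = (ln(177.77/181.31) + (0.0566−0.01+0.3003²/2)·1.9005) / 0.413989 = (-0.019718 + 0.174257) / 0.413989 = 0.373293
d₂ = d₁ − σ√T = 0.373293 − 0.413989 = -0.040697
e^{−rT} = 0.898015
e^{−qT} = 0.981174
N(d₁) = 0.645535,  N(d₂) = 0.483769
price = S·e^{−qT}·N(d₁) − K·e^{−rT}·N(d₂) = 112.596345 − 78.766821 = 33.829524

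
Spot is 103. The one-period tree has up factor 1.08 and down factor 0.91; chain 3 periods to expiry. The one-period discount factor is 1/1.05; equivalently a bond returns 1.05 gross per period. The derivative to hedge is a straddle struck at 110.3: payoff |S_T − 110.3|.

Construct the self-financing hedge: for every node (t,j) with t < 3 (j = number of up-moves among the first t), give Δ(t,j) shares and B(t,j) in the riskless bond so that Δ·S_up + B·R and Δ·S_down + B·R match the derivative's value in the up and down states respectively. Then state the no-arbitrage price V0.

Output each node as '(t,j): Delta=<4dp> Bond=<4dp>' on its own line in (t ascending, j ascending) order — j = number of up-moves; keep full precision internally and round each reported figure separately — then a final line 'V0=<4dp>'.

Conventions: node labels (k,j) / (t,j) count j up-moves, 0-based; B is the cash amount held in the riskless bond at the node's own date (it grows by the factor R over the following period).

Under the risk-neutral measure, an up-move has probability p* = (R−d)/(u−d) = 0.8235 and values discount at R = 1.05.
Expiry values: V(3,0)=32.6822, V(3,1)=18.1822, V(3,2)=0.9733, V(3,3)=19.4503
(2,0): S=85.2943. Δ = (V_up−V_dn)/(S_up−S_dn) = (18.1822−32.6822)/(92.1178−77.6178) = -1.0000. V = [p*·18.1822 + (1−p*)·32.6822]/1.05 = 19.7533. B = V − Δ·S = 105.0476.
(2,1): S=101.2284. Δ = (V_up−V_dn)/(S_up−S_dn) = (0.9733−18.1822)/(109.3267−92.1178) = -1.0000. V = [p*·0.9733 + (1−p*)·18.1822]/1.05 = 3.8192. B = V − Δ·S = 105.0476.
(2,2): S=120.1392. Δ = (V_up−V_dn)/(S_up−S_dn) = (19.4503−0.9733)/(129.7503−109.3267) = 0.9047. V = [p*·19.4503 + (1−p*)·0.9733]/1.05 = 15.4188. B = V − Δ·S = -93.2695.
(1,0): S=93.7300. Δ = (V_up−V_dn)/(S_up−S_dn) = (3.8192−19.7533)/(101.2284−85.2943) = -1.0000. V = [p*·3.8192 + (1−p*)·19.7533]/1.05 = 6.3154. B = V − Δ·S = 100.0454.
(1,1): S=111.2400. Δ = (V_up−V_dn)/(S_up−S_dn) = (15.4188−3.8192)/(120.1392−101.2284) = 0.6134. V = [p*·15.4188 + (1−p*)·3.8192]/1.05 = 12.7350. B = V − Δ·S = -55.4975.
(0,0): S=103.0000. Δ = (V_up−V_dn)/(S_up−S_dn) = (12.7350−6.3154)/(111.2400−93.7300) = 0.3666. V = [p*·12.7350 + (1−p*)·6.3154]/1.05 = 11.0497. B = V − Δ·S = -26.7131.
Check: Δ(0,0)·S0 + B(0,0) = 11.0497 = V0.

(0,0): Delta=0.3666 Bond=-26.7131
(1,0): Delta=-1.0000 Bond=100.0454
(1,1): Delta=0.6134 Bond=-55.4975
(2,0): Delta=-1.0000 Bond=105.0476
(2,1): Delta=-1.0000 Bond=105.0476
(2,2): Delta=0.9047 Bond=-93.2695
V0=11.0497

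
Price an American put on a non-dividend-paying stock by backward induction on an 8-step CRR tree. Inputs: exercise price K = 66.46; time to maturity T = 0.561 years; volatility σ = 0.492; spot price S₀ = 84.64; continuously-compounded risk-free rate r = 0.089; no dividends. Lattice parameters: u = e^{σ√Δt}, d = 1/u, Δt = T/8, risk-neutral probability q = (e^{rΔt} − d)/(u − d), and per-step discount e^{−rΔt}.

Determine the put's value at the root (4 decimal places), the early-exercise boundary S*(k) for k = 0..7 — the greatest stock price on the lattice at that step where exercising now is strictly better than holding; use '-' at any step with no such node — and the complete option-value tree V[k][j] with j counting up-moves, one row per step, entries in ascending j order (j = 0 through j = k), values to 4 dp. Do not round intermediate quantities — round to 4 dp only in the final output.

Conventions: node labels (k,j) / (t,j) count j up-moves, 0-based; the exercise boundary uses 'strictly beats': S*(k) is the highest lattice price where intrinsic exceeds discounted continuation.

Δt=0.07013  u=1.13916  d=0.87784  q=0.49143  discount=0.99378
step 8 (expiry): payoffs max(K−S,0) = 36.6122 27.7273 16.1975 1.2357 0.0000 0.0000 0.0000 0.0000 0.0000
step 7: (k=7,j=0): S=34.0012, K−S=32.4588, hold=32.0453 ⇒ V=32.4588 exercise | (k=7,j=1): S=44.1226, K−S=22.3374, hold=21.9239 ⇒ V=22.3374 exercise | (k=7,j=2): S=57.2568, K−S=9.2032, hold=8.7898 ⇒ V=9.2032 exercise | (k=7,j=3): S=74.3007, K−S=0.0000, hold=0.6245 ⇒ V=0.6245 continue | (k=7,j=4): S=96.4181, K−S=0.0000, hold=0.0000 ⇒ V=0.0000 continue | (k=7,j=5): S=125.1194, K−S=0.0000, hold=0.0000 ⇒ V=0.0000 continue | (k=7,j=6): S=162.3643, K−S=0.0000, hold=0.0000 ⇒ V=0.0000 continue | (k=7,j=7): S=210.6961, K−S=0.0000, hold=0.0000 ⇒ V=0.0000 continue  boundary S*=57.2568
step 6: (k=6,j=0): S=38.7327, K−S=27.7273, hold=27.3138 ⇒ V=27.7273 exercise | (k=6,j=1): S=50.2625, K−S=16.1975, hold=15.7840 ⇒ V=16.1975 exercise | (k=6,j=2): S=65.2243, K−S=1.2357, hold=4.9563 ⇒ V=4.9563 continue | (k=6,j=3): S=84.6400, K−S=0.0000, hold=0.3156 ⇒ V=0.3156 continue | (k=6,j=4): S=109.8352, K−S=0.0000, hold=0.0000 ⇒ V=0.0000 continue | (k=6,j=5): S=142.5304, K−S=0.0000, hold=0.0000 ⇒ V=0.0000 continue | (k=6,j=6): S=184.9582, K−S=0.0000, hold=0.0000 ⇒ V=0.0000 continue  boundary S*=50.2625
step 5: (k=5,j=0): S=44.1226, K−S=22.3374, hold=21.9239 ⇒ V=22.3374 exercise | (k=5,j=1): S=57.2568, K−S=9.2032, hold=10.6068 ⇒ V=10.6068 continue | (k=5,j=2): S=74.3007, K−S=0.0000, hold=2.6591 ⇒ V=2.6591 continue | (k=5,j=3): S=96.4181, K−S=0.0000, hold=0.1595 ⇒ V=0.1595 continue | (k=5,j=4): S=125.1194, K−S=0.0000, hold=0.0000 ⇒ V=0.0000 continue | (k=5,j=5): S=162.3643, K−S=0.0000, hold=0.0000 ⇒ V=0.0000 continue  boundary S*=44.1226
step 4: (k=4,j=0): S=50.2625, K−S=16.1975, hold=16.4695 ⇒ V=16.4695 continue | (k=4,j=1): S=65.2243, K−S=1.2357, hold=6.6594 ⇒ V=6.6594 continue | (k=4,j=2): S=84.6400, K−S=0.0000, hold=1.4218 ⇒ V=1.4218 continue | (k=4,j=3): S=109.8352, K−S=0.0000, hold=0.0806 ⇒ V=0.0806 continue | (k=4,j=4): S=142.5304, K−S=0.0000, hold=0.0000 ⇒ V=0.0000 continue  boundary S*=-
step 3: (k=3,j=0): S=57.2568, K−S=9.2032, hold=11.5760 ⇒ V=11.5760 continue | (k=3,j=1): S=74.3007, K−S=0.0000, hold=4.0600 ⇒ V=4.0600 continue | (k=3,j=2): S=96.4181, K−S=0.0000, hold=0.7580 ⇒ V=0.7580 continue | (k=3,j=3): S=125.1194, K−S=0.0000, hold=0.0407 ⇒ V=0.0407 continue  boundary S*=-
step 2: (k=2,j=0): S=65.2243, K−S=1.2357, hold=7.8334 ⇒ V=7.8334 continue | (k=2,j=1): S=84.6400, K−S=0.0000, hold=2.4221 ⇒ V=2.4221 continue | (k=2,j=2): S=109.8352, K−S=0.0000, hold=0.4030 ⇒ V=0.4030 continue  boundary S*=-
step 1: (k=1,j=0): S=74.3007, K−S=0.0000, hold=5.1419 ⇒ V=5.1419 continue | (k=1,j=1): S=96.4181, K−S=0.0000, hold=1.4210 ⇒ V=1.4210 continue  boundary S*=-
step 0: (k=0,j=0): S=84.6400, K−S=0.0000, hold=3.2927 ⇒ V=3.2927 continue  boundary S*=-

price = 3.2927
boundary = - - - - - 44.1226 50.2625 57.2568
tree:
3.2927
5.1419 1.4210
7.8334 2.4221 0.4030
11.5760 4.0600 0.7580 0.0407
16.4695 6.6594 1.4218 0.0806 0.0000
22.3374 10.6068 2.6591 0.1595 0.0000 0.0000
27.7273 16.1975 4.9563 0.3156 0.0000 0.0000 0.0000
32.4588 22.3374 9.2032 0.6245 0.0000 0.0000 0.0000 0.0000
36.6122 27.7273 16.1975 1.2357 0.0000 0.0000 0.0000 0.0000 0.0000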